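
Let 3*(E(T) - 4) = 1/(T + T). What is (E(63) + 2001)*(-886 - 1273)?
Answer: -1636286669/378 ≈ -4.3288e+6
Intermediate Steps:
E(T) = 4 + 1/(6*T) (E(T) = 4 + 1/(3*(T + T)) = 4 + 1/(3*((2*T))) = 4 + (1/(2*T))/3 = 4 + 1/(6*T))
(E(63) + 2001)*(-886 - 1273) = ((4 + (⅙)/63) + 2001)*(-886 - 1273) = ((4 + (⅙)*(1/63)) + 2001)*(-2159) = ((4 + 1/378) + 2001)*(-2159) = (1513/378 + 2001)*(-2159) = (757891/378)*(-2159) = -1636286669/378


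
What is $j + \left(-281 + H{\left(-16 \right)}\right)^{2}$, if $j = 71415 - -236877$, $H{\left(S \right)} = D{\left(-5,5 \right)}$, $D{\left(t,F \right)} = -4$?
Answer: $389517$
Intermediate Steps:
$H{\left(S \right)} = -4$
$j = 308292$ ($j = 71415 + 236877 = 308292$)
$j + \left(-281 + H{\left(-16 \right)}\right)^{2} = 308292 + \left(-281 - 4\right)^{2} = 308292 + \left(-285\right)^{2} = 308292 + 81225 = 389517$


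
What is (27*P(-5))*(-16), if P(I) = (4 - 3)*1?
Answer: -432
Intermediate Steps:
P(I) = 1 (P(I) = 1*1 = 1)
(27*P(-5))*(-16) = (27*1)*(-16) = 27*(-16) = -432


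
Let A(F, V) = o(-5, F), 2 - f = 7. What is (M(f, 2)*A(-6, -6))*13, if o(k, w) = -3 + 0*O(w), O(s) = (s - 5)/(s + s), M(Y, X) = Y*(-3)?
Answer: -585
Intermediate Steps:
f = -5 (f = 2 - 1*7 = 2 - 7 = -5)
M(Y, X) = -3*Y
O(s) = (-5 + s)/(2*s) (O(s) = (-5 + s)/((2*s)) = (-5 + s)*(1/(2*s)) = (-5 + s)/(2*s))
o(k, w) = -3 (o(k, w) = -3 + 0*((-5 + w)/(2*w)) = -3 + 0 = -3)
A(F, V) = -3
(M(f, 2)*A(-6, -6))*13 = (-3*(-5)*(-3))*13 = (15*(-3))*13 = -45*13 = -585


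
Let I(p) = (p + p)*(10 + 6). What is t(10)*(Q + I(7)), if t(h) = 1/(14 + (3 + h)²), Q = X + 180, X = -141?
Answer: 263/183 ≈ 1.4372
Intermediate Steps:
Q = 39 (Q = -141 + 180 = 39)
I(p) = 32*p (I(p) = (2*p)*16 = 32*p)
t(10)*(Q + I(7)) = (39 + 32*7)/(14 + (3 + 10)²) = (39 + 224)/(14 + 13²) = 263/(14 + 169) = 263/183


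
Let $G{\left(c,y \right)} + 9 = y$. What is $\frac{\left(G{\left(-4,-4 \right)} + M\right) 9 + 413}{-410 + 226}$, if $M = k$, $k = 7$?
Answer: $- \frac{359}{184} \approx -1.9511$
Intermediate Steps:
$G{\left(c,y \right)} = -9 + y$
$M = 7$
$\frac{\left(G{\left(-4,-4 \right)} + M\right) 9 + 413}{-410 + 226} = \frac{\left(\left(-9 - 4\right) + 7\right) 9 + 413}{-410 + 226} = \frac{\left(-13 + 7\right) 9 + 413}{-184} = \left(\left(-6\right) 9 + 413\right) \left(- \frac{1}{184}\right) = \left(-54 + 413\right) \left(- \frac{1}{184}\right) = 359 \left(- \frac{1}{184}\right) = - \frac{359}{184}$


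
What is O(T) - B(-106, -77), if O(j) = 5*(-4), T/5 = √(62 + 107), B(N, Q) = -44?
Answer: 24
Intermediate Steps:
T = 65 (T = 5*√(62 + 107) = 5*√169 = 5*13 = 65)
O(j) = -20
O(T) - B(-106, -77) = -20 - 1*(-44) = -20 + 44 = 24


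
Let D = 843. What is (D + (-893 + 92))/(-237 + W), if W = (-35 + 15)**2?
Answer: 42/163 ≈ 0.25767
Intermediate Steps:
W = 400 (W = (-20)**2 = 400)
(D + (-893 + 92))/(-237 + W) = (843 + (-893 + 92))/(-237 + 400) = (843 - 801)/163 = 42*(1/163) = 42/163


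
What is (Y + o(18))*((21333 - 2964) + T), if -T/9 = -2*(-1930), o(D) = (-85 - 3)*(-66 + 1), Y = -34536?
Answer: 471746736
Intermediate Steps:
o(D) = 5720 (o(D) = -88*(-65) = 5720)
T = -34740 (T = -(-18)*(-1930) = -9*3860 = -34740)
(Y + o(18))*((21333 - 2964) + T) = (-34536 + 5720)*((21333 - 2964) - 34740) = -28816*(18369 - 34740) = -28816*(-16371) = 471746736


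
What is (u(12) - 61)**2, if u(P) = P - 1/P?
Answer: 346921/144 ≈ 2409.2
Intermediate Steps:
(u(12) - 61)**2 = ((12 - 1/12) - 61)**2 = (143/12 - 61)**2 = (-589/12)**2 = 346921/144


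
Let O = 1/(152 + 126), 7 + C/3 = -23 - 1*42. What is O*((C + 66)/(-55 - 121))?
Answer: 75/24464 ≈ 0.0030657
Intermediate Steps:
C = -216 (C = -21 + 3*(-23 - 1*42) = -21 + 3*(-23 - 42) = -21 + 3*(-65) = -21 - 195 = -216)
O = 1/278 ≈ 0.0035971
O*((C + 66)/(-55 - 121)) = ((-216 + 66)/(-55 - 121))/278 = (-150/(-176))/278 = (-150*(-1/176))/278 = (1/278)*(75/88) = 75/24464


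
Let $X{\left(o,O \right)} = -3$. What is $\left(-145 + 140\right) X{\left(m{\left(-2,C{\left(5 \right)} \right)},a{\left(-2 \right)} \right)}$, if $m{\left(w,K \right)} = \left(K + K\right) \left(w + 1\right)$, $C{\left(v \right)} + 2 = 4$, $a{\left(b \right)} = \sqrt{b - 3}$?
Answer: $15$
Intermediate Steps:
$a{\left(b \right)} = \sqrt{-3 + b}$
$C{\left(v \right)} = 2$ ($C{\left(v \right)} = -2 + 4 = 2$)
$m{\left(w,K \right)} = 2 K \left(1 + w\right)$
$\left(-145 + 140\right) X{\left(m{\left(-2,C{\left(5 \right)} \right)},a{\left(-2 \right)} \right)} = \left(-145 + 140\right) \left(-3\right) = \left(-5\right) \left(-3\right) = 15$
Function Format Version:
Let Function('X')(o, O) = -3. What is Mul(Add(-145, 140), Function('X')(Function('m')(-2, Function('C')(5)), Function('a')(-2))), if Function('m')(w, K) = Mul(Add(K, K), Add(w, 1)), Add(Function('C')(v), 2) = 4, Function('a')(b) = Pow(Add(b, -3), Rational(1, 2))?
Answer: 15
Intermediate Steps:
Function('a')(b) = Pow(Add(-3, b), Rational(1, 2))
Function('C')(v) = 2 (Function('C')(v) = Add(-2, 4) = 2)
Function('m')(w, K) = Mul(2, K, Add(1, w)) (Function('m')(w, K) = Mul(Mul(2, K), Add(1, w)) = Mul(2, K, Add(1, w)))
Mul(Add(-145, 140), Function('X')(Function('m')(-2, Function('C')(5)), Function('a')(-2))) = Mul(Add(-145, 140), -3) = Mul(-5, -3) = 15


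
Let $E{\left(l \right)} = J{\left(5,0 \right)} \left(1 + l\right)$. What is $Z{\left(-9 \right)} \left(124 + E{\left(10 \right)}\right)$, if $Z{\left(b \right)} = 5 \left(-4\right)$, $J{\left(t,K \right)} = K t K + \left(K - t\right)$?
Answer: $-1380$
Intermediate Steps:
$J{\left(t,K \right)} = K - t + t K^{2}$ ($J{\left(t,K \right)} = t K^{2} + \left(K - t\right) = K - t + t K^{2}$)
$Z{\left(b \right)} = -20$
$E{\left(l \right)} = -5 - 5 l$ ($E{\left(l \right)} = \left(0 - 5 + 5 \cdot 0^{2}\right) \left(1 + l\right) = \left(0 - 5 + 5 \cdot 0\right) \left(1 + l\right) = \left(0 - 5 + 0\right) \left(1 + l\right) = - 5 \left(1 + l\right) = -5 - 5 l$)
$Z{\left(-9 \right)} \left(124 + E{\left(10 \right)}\right) = - 20 \left(124 - 55\right) = \left(-20\right) 69 = -1380$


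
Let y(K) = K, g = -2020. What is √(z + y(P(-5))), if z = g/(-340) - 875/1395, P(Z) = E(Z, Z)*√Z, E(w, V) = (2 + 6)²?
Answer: 2*√(3320627 + 39992976*I*√5)/1581 ≈ 8.6174 + 8.3034*I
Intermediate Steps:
E(w, V) = 64 (E(w, V) = 8² = 64)
P(Z) = 64*√Z
z = 25204/4743 (z = -2020/(-340) - 875/1395 = -2020*(-1/340) - 875*1/1395 = 101/17 - 175/279 = 25204/4743 ≈ 5.3139)
√(z + y(P(-5))) = √(25204/4743 + 64*√(-5)) = √(25204/4743 + 64*(I*√5)) = √(25204/4743 + 64*I*√5)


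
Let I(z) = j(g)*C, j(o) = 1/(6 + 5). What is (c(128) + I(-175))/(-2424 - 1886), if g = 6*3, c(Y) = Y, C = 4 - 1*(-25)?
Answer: -1437/47410 ≈ -0.030310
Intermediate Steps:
C = 29 (C = 4 + 25 = 29)
g = 18
j(o) = 1/11
I(z) = 29/11 (I(z) = (1/11)*29 = 29/11)
(c(128) + I(-175))/(-2424 - 1886) = (128 + 29/11)/(-2424 - 1886) = (1437/11)/(-4310) = (1437/11)*(-1/4310) = -1437/47410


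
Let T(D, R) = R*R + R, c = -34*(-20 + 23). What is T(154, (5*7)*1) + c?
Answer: 1158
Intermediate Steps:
c = -102 (c = -34*3 = -102)
T(D, R) = R + R² (T(D, R) = R² + R = R + R²)
T(154, (5*7)*1) + c = ((5*7)*1)*(1 + (5*7)*1) - 102 = (35*1)*(1 + 35*1) - 102 = 35*(1 + 35) - 102 = 35*36 - 102 = 1260 - 102 = 1158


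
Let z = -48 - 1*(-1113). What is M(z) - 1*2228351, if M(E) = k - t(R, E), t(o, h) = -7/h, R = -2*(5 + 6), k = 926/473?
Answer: -1122519684994/503745 ≈ -2.2283e+6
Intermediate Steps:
k = 926/473 (k = 926*(1/473) = 926/473 ≈ 1.9577)
z = 1065 (z = -48 + 1113 = 1065)
R = -22 (R = -2*11 = -22)
M(E) = 926/473 + 7/E (M(E) = 926/473 - (-7)/E = 926/473 + 7/E)
M(z) - 1*2228351 = (926/473 + 7/1065) - 1*2228351 = (926/473 + 7*(1/1065)) - 2228351 = (926/473 + 7/1065) - 2228351 = 989501/503745 - 2228351 = -1122519684994/503745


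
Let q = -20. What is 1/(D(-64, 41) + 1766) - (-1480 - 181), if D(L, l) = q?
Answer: 2900107/1746 ≈ 1661.0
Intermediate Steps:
D(L, l) = -20
1/(D(-64, 41) + 1766) - (-1480 - 181) = 1/(-20 + 1766) - (-1480 - 181) = 1/1746 - 1*(-1661) = 1/1746 + 1661 = 2900107/1746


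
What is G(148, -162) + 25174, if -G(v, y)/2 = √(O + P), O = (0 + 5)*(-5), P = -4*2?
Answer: 25174 - 2*I*√33 ≈ 25174.0 - 11.489*I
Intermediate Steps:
P = -8
O = -25 (O = 5*(-5) = -25)
G(v, y) = -2*I*√33 (G(v, y) = -2*√(-25 - 8) = -2*I*√33)
G(148, -162) + 25174 = -2*I*√33 + 25174 = 25174 - 2*I*√33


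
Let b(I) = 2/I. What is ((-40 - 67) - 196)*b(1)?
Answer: -606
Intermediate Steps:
((-40 - 67) - 196)*b(1) = ((-40 - 67) - 196)*(2/1) = (-107 - 196)*(2*1) = -303*2 = -606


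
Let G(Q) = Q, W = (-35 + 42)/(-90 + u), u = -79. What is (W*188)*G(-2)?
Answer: 2632/169 ≈ 15.574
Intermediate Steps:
W = -7/169 (W = (-35 + 42)/(-90 - 79) = 7/(-169) = 7*(-1/169) = -7/169 ≈ -0.041420)
(W*188)*G(-2) = -7/169*188*(-2) = -1316/169*(-2) = 2632/169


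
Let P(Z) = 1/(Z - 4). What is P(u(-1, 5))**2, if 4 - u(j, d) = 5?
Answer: 1/25 ≈ 0.040000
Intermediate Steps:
u(j, d) = -1 (u(j, d) = 4 - 1*5 = 4 - 5 = -1)
P(Z) = 1/(-4 + Z)
P(u(-1, 5))**2 = (1/(-4 - 1))**2 = (1/(-5))**2 = (-1/5)**2 = 1/25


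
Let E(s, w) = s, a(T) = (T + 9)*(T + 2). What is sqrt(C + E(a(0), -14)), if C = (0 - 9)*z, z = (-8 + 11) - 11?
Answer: 3*sqrt(10) ≈ 9.4868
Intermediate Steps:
z = -8 (z = 3 - 11 = -8)
a(T) = (2 + T)*(9 + T) (a(T) = (9 + T)*(2 + T) = (2 + T)*(9 + T))
C = 72 (C = (0 - 9)*(-8) = -9*(-8) = 72)
sqrt(C + E(a(0), -14)) = sqrt(72 + (18 + 0**2 + 11*0)) = sqrt(72 + (18 + 0 + 0)) = sqrt(72 + 18) = sqrt(90) = 3*sqrt(10)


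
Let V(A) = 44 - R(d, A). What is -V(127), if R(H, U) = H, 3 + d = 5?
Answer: -42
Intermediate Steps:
d = 2 (d = -3 + 5 = 2)
V(A) = 42 (V(A) = 44 - 1*2 = 44 - 2 = 42)
-V(127) = -1*42 = -42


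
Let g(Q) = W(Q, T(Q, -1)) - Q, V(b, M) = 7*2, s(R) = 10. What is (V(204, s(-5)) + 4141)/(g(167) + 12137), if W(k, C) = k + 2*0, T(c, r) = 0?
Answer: 4155/12137 ≈ 0.34234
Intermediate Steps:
V(b, M) = 14
W(k, C) = k (W(k, C) = k + 0 = k)
g(Q) = 0 (g(Q) = Q - Q = 0)
(V(204, s(-5)) + 4141)/(g(167) + 12137) = (14 + 4141)/(0 + 12137) = 4155/12137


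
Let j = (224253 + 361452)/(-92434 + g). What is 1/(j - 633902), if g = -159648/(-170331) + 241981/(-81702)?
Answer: -428791717662641/271814644374889135252 ≈ -1.5775e-6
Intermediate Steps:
g = -9391101605/4638794454 (g = -159648*(-1/170331) + 241981*(-1/81702) = 53216/56777 - 241981/81702 = -9391101605/4638794454 ≈ -2.0245)
j = -2716965105680070/428791717662641 (j = (224253 + 361452)/(-92434 - 9391101605/4638794454) = 585705/(-428791717662641/4638794454) = 585705*(-4638794454/428791717662641) = -2716965105680070/428791717662641 ≈ -6.3363)
1/(j - 633902) = 1/(-2716965105680070/428791717662641 - 633902) = 1/(-271814644374889135252/428791717662641) = -428791717662641/271814644374889135252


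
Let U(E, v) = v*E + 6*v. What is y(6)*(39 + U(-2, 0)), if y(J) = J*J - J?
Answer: 1170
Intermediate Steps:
U(E, v) = 6*v + E*v (U(E, v) = E*v + 6*v = 6*v + E*v)
y(J) = J**2 - J
y(6)*(39 + U(-2, 0)) = (6*(-1 + 6))*(39 + 0*(6 - 2)) = (6*5)*(39 + 0*4) = 30*(39 + 0) = 30*39 = 1170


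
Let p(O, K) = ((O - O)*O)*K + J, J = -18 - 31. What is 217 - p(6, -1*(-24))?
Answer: 266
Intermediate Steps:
J = -49
p(O, K) = -49 (p(O, K) = ((O - O)*O)*K - 49 = (0*O)*K - 49 = 0*K - 49 = 0 - 49 = -49)
217 - p(6, -1*(-24)) = 217 - 1*(-49) = 217 + 49 = 266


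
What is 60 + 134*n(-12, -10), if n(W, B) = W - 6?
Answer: -2352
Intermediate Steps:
n(W, B) = -6 + W
60 + 134*n(-12, -10) = 60 + 134*(-6 - 12) = 60 + 134*(-18) = 60 - 2412 = -2352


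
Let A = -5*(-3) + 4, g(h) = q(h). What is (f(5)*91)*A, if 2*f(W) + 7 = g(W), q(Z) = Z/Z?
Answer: -5187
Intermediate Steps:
q(Z) = 1
g(h) = 1
f(W) = -3 (f(W) = -7/2 + (½)*1 = -7/2 + ½ = -3)
A = 19 (A = 15 + 4 = 19)
(f(5)*91)*A = -3*91*19 = -273*19 = -5187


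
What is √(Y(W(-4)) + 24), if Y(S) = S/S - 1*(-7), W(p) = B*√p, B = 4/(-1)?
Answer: 4*√2 ≈ 5.6569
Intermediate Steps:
B = -4 (B = 4*(-1) = -4)
W(p) = -4*√p
Y(S) = 8 (Y(S) = 1 + 7 = 8)
√(Y(W(-4)) + 24) = √(8 + 24) = √32 = 4*√2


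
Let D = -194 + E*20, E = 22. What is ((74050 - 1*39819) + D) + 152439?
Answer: 186916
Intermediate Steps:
D = 246 (D = -194 + 22*20 = -194 + 440 = 246)
((74050 - 1*39819) + D) + 152439 = ((74050 - 1*39819) + 246) + 152439 = ((74050 - 39819) + 246) + 152439 = (34231 + 246) + 152439 = 34477 + 152439 = 186916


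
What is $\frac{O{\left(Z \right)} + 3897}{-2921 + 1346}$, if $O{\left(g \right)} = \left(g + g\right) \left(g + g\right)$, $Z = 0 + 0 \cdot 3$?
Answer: $- \frac{433}{175} \approx -2.4743$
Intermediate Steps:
$Z = 0$ ($Z = 0 + 0 = 0$)
$O{\left(g \right)} = 4 g^{2}$ ($O{\left(g \right)} = 2 g 2 g = 4 g^{2}$)
$\frac{O{\left(Z \right)} + 3897}{-2921 + 1346} = \frac{4 \cdot 0^{2} + 3897}{-2921 + 1346} = \frac{4 \cdot 0 + 3897}{-1575} = \left(0 + 3897\right) \left(- \frac{1}{1575}\right) = 3897 \left(- \frac{1}{1575}\right) = - \frac{433}{175}$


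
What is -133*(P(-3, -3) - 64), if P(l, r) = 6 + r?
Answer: 8113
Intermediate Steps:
-133*(P(-3, -3) - 64) = -133*((6 - 3) - 64) = -133*(3 - 64) = -133*(-61) = 8113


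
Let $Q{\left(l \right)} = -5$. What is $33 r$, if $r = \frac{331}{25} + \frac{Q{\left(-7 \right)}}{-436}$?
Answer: $\frac{4766553}{10900} \approx 437.3$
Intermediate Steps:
$r = \frac{144441}{10900}$ ($r = \frac{331}{25} - \frac{5}{-436} = 331 \cdot \frac{1}{25} - - \frac{5}{436} = \frac{331}{25} + \frac{5}{436} = \frac{144441}{10900} \approx 13.251$)
$33 r = 33 \cdot \frac{144441}{10900} = \frac{4766553}{10900}$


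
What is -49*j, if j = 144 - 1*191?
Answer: 2303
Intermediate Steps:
j = -47 (j = 144 - 191 = -47)
-49*j = -49*(-47) = 2303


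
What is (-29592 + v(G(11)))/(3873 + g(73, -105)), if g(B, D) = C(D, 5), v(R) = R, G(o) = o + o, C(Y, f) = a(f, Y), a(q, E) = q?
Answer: -14785/1939 ≈ -7.6251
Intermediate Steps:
C(Y, f) = f
G(o) = 2*o
g(B, D) = 5
(-29592 + v(G(11)))/(3873 + g(73, -105)) = (-29592 + 2*11)/(3873 + 5) = (-29592 + 22)/3878 = -29570*1/3878 = -14785/1939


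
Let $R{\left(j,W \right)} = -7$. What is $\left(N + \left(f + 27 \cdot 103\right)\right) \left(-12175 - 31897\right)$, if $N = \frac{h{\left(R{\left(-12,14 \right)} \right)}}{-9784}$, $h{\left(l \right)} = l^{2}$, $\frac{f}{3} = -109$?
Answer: $- \frac{132270467483}{1223} \approx -1.0815 \cdot 10^{8}$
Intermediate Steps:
$f = -327$ ($f = 3 \left(-109\right) = -327$)
$N = - \frac{49}{9784}$ ($N = \frac{\left(-7\right)^{2}}{-9784} = 49 \left(- \frac{1}{9784}\right) = - \frac{49}{9784} \approx -0.0050082$)
$\left(N + \left(f + 27 \cdot 103\right)\right) \left(-12175 - 31897\right) = \left(- \frac{49}{9784} + \left(-327 + 27 \cdot 103\right)\right) \left(-12175 - 31897\right) = \left(- \frac{49}{9784} + \left(-327 + 2781\right)\right) \left(-44072\right) = \left(- \frac{49}{9784} + 2454\right) \left(-44072\right) = \frac{24009887}{9784} \left(-44072\right) = - \frac{132270467483}{1223}$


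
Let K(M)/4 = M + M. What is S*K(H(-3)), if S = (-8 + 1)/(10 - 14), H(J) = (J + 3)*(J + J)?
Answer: 0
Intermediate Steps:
H(J) = 2*J*(3 + J) (H(J) = (3 + J)*(2*J) = 2*J*(3 + J))
K(M) = 8*M (K(M) = 4*(M + M) = 4*(2*M) = 8*M)
S = 7/4 (S = -7/(-4) = -7*(-¼) = 7/4 ≈ 1.7500)
S*K(H(-3)) = 7*(8*(2*(-3)*(3 - 3)))/4 = 7*(8*(2*(-3)*0))/4 = 7*(8*0)/4 = (7/4)*0 = 0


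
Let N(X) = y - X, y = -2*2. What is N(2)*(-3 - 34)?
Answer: 222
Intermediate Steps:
y = -4
N(X) = -4 - X
N(2)*(-3 - 34) = (-4 - 1*2)*(-3 - 34) = (-4 - 2)*(-37) = -6*(-37) = 222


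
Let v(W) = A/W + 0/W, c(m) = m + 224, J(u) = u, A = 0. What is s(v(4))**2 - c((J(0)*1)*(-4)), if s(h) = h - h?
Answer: -224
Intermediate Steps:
c(m) = 224 + m
v(W) = 0 (v(W) = 0/W + 0/W = 0 + 0 = 0)
s(h) = 0
s(v(4))**2 - c((J(0)*1)*(-4)) = 0**2 - (224 + (0*1)*(-4)) = 0 - (224 + 0*(-4)) = 0 - (224 + 0) = 0 - 1*224 = 0 - 224 = -224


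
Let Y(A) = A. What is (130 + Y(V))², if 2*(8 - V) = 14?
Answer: 17161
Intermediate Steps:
V = 1 (V = 8 - ½*14 = 8 - 7 = 1)
(130 + Y(V))² = (130 + 1)² = 131² = 17161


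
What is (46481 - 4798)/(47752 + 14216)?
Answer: 41683/61968 ≈ 0.67265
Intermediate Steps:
(46481 - 4798)/(47752 + 14216) = 41683/61968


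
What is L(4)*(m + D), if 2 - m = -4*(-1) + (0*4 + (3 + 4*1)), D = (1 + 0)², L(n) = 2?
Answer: -16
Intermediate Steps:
D = 1 (D = 1² = 1)
m = -9 (m = 2 - (-4*(-1) + (0*4 + (3 + 4*1))) = 2 - (4 + (0 + (3 + 4))) = 2 - (4 + (0 + 7)) = 2 - (4 + 7) = 2 - 1*11 = 2 - 11 = -9)
L(4)*(m + D) = 2*(-9 + 1) = 2*(-8) = -16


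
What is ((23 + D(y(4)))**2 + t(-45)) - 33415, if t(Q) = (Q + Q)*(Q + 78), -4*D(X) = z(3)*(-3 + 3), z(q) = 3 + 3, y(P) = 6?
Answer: -35856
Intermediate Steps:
z(q) = 6
D(X) = 0 (D(X) = -3*(-3 + 3)/2 = -3*0/2 = -1/4*0 = 0)
t(Q) = 2*Q*(78 + Q) (t(Q) = (2*Q)*(78 + Q) = 2*Q*(78 + Q))
((23 + D(y(4)))**2 + t(-45)) - 33415 = ((23 + 0)**2 + 2*(-45)*(78 - 45)) - 33415 = (23**2 + 2*(-45)*33) - 33415 = (529 - 2970) - 33415 = -2441 - 33415 = -35856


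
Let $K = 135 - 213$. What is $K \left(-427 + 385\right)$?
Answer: $3276$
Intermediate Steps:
$K = -78$ ($K = 135 - 213 = -78$)
$K \left(-427 + 385\right) = - 78 \left(-427 + 385\right) = \left(-78\right) \left(-42\right) = 3276$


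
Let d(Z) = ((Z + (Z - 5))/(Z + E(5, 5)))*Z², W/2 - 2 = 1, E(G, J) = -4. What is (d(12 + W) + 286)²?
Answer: 49336576/49 ≈ 1.0069e+6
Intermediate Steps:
W = 6 (W = 4 + 2*1 = 4 + 2 = 6)
d(Z) = Z²*(-5 + 2*Z)/(-4 + Z) (d(Z) = ((Z + (Z - 5))/(Z - 4))*Z² = ((Z + (-5 + Z))/(-4 + Z))*Z² = ((-5 + 2*Z)/(-4 + Z))*Z² = Z²*(-5 + 2*Z)/(-4 + Z))
(d(12 + W) + 286)² = ((12 + 6)²*(-5 + 2*(12 + 6))/(-4 + (12 + 6)) + 286)² = (18²*(-5 + 2*18)/(-4 + 18) + 286)² = (324*(-5 + 36)/14 + 286)² = (324*(1/14)*31 + 286)² = (5022/7 + 286)² = (7024/7)² = 49336576/49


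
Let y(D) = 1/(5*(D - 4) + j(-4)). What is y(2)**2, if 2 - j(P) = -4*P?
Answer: 1/576 ≈ 0.0017361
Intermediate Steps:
j(P) = 2 + 4*P (j(P) = 2 - (-4)*P = 2 + 4*P)
y(D) = 1/(-34 + 5*D) (y(D) = 1/(5*(D - 4) + (2 + 4*(-4))) = 1/(5*(-4 + D) + (2 - 16)) = 1/((-20 + 5*D) - 14) = 1/(-34 + 5*D))
y(2)**2 = (1/(-34 + 5*2))**2 = (1/(-34 + 10))**2 = (1/(-24))**2 = (-1/24)**2 = 1/576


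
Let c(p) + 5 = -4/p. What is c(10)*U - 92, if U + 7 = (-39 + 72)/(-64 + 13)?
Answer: -862/17 ≈ -50.706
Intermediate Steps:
U = -130/17 (U = -7 + (-39 + 72)/(-64 + 13) = -7 + 33/(-51) = -7 + 33*(-1/51) = -7 - 11/17 = -130/17 ≈ -7.6471)
c(p) = -5 - 4/p
c(10)*U - 92 = (-5 - 4/10)*(-130/17) - 92 = (-5 - 4*⅒)*(-130/17) - 92 = (-5 - ⅖)*(-130/17) - 92 = -27/5*(-130/17) - 92 = 702/17 - 92 = -862/17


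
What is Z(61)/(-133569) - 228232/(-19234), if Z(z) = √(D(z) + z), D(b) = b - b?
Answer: 114116/9617 - √61/133569 ≈ 11.866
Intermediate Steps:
D(b) = 0
Z(z) = √z (Z(z) = √(0 + z) = √z)
Z(61)/(-133569) - 228232/(-19234) = √61/(-133569) - 228232/(-19234) = √61*(-1/133569) - 228232*(-1/19234) = -√61/133569 + 114116/9617 = 114116/9617 - √61/133569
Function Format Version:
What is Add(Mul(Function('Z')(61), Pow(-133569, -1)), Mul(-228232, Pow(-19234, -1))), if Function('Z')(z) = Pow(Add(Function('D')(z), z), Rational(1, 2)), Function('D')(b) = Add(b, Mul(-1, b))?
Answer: Add(Rational(114116, 9617), Mul(Rational(-1, 133569), Pow(61, Rational(1, 2)))) ≈ 11.866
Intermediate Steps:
Function('D')(b) = 0
Function('Z')(z) = Pow(z, Rational(1, 2)) (Function('Z')(z) = Pow(Add(0, z), Rational(1, 2)) = Pow(z, Rational(1, 2)))
Add(Mul(Function('Z')(61), Pow(-133569, -1)), Mul(-228232, Pow(-19234, -1))) = Add(Mul(Pow(61, Rational(1, 2)), Pow(-133569, -1)), Mul(-228232, Pow(-19234, -1))) = Add(Mul(Pow(61, Rational(1, 2)), Rational(-1, 133569)), Mul(-228232, Rational(-1, 19234))) = Add(Mul(Rational(-1, 133569), Pow(61, Rational(1, 2))), Rational(114116, 9617)) = Add(Rational(114116, 9617), Mul(Rational(-1, 133569), Pow(61, Rational(1, 2))))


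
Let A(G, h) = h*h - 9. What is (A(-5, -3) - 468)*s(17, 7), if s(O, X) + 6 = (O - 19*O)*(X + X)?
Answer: 2007720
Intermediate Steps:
s(O, X) = -6 - 36*O*X (s(O, X) = -6 + (O - 19*O)*(X + X) = -6 + (-18*O)*(2*X) = -6 - 36*O*X)
A(G, h) = -9 + h² (A(G, h) = h² - 9 = -9 + h²)
(A(-5, -3) - 468)*s(17, 7) = ((-9 + (-3)²) - 468)*(-6 - 36*17*7) = ((-9 + 9) - 468)*(-6 - 4284) = (0 - 468)*(-4290) = -468*(-4290) = 2007720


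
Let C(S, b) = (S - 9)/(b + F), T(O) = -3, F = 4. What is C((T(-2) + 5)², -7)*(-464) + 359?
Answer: -1243/3 ≈ -414.33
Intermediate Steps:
C(S, b) = (-9 + S)/(4 + b) (C(S, b) = (S - 9)/(b + 4) = (-9 + S)/(4 + b))
C((T(-2) + 5)², -7)*(-464) + 359 = ((-9 + (-3 + 5)²)/(4 - 7))*(-464) + 359 = ((-9 + 2²)/(-3))*(-464) + 359 = -(-9 + 4)/3*(-464) + 359 = -⅓*(-5)*(-464) + 359 = (5/3)*(-464) + 359 = -2320/3 + 359 = -1243/3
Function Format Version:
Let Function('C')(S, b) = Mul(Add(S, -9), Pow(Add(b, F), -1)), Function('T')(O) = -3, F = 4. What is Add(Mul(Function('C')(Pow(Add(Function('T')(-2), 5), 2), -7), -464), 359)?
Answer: Rational(-1243, 3) ≈ -414.33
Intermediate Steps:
Function('C')(S, b) = Mul(Pow(Add(4, b), -1), Add(-9, S)) (Function('C')(S, b) = Mul(Add(S, -9), Pow(Add(b, 4), -1)) = Mul(Add(-9, S), Pow(Add(4, b), -1)) = Mul(Pow(Add(4, b), -1), Add(-9, S)))
Add(Mul(Function('C')(Pow(Add(Function('T')(-2), 5), 2), -7), -464), 359) = Add(Mul(Mul(Pow(Add(4, -7), -1), Add(-9, Pow(Add(-3, 5), 2))), -464), 359) = Add(Mul(Mul(Pow(-3, -1), Add(-9, Pow(2, 2))), -464), 359) = Add(Mul(Mul(Rational(-1, 3), Add(-9, 4)), -464), 359) = Add(Mul(Mul(Rational(-1, 3), -5), -464), 359) = Add(Mul(Rational(5, 3), -464), 359) = Add(Rational(-2320, 3), 359) = Rational(-1243, 3)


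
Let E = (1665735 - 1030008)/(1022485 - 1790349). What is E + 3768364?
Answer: 2893590418769/767864 ≈ 3.7684e+6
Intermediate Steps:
E = -635727/767864 (E = 635727/(-767864) = 635727*(-1/767864) = -635727/767864 ≈ -0.82792)
E + 3768364 = -635727/767864 + 3768364 = 2893590418769/767864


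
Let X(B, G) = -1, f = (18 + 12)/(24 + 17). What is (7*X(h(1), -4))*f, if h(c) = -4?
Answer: -210/41 ≈ -5.1219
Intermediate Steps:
f = 30/41 ≈ 0.73171
(7*X(h(1), -4))*f = (7*(-1))*(30/41) = -7*30/41 = -210/41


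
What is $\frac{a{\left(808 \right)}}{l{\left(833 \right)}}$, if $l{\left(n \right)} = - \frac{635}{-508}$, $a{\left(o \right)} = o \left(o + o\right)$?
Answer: $\frac{5222912}{5} \approx 1.0446 \cdot 10^{6}$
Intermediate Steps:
$a{\left(o \right)} = 2 o^{2}$ ($a{\left(o \right)} = o 2 o = 2 o^{2}$)
$l{\left(n \right)} = \frac{5}{4}$ ($l{\left(n \right)} = \left(-635\right) \left(- \frac{1}{508}\right) = \frac{5}{4}$)
$\frac{a{\left(808 \right)}}{l{\left(833 \right)}} = \frac{2 \cdot 808^{2}}{\frac{5}{4}} = 2 \cdot 652864 \cdot \frac{4}{5} = 1305728 \cdot \frac{4}{5} = \frac{5222912}{5}$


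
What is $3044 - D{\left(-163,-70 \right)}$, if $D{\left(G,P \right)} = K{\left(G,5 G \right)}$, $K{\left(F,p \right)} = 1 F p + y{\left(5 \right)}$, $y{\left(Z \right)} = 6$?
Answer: $-129807$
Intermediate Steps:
$K{\left(F,p \right)} = 6 + F p$ ($K{\left(F,p \right)} = 1 F p + 6 = F p + 6 = 6 + F p$)
$D{\left(G,P \right)} = 6 + 5 G^{2}$ ($D{\left(G,P \right)} = 6 + G 5 G = 6 + 5 G^{2}$)
$3044 - D{\left(-163,-70 \right)} = 3044 - \left(6 + 5 \left(-163\right)^{2}\right) = 3044 - \left(6 + 5 \cdot 26569\right) = 3044 - \left(6 + 132845\right) = 3044 - 132851 = -129807$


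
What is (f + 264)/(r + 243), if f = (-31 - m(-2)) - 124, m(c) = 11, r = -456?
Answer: -98/213 ≈ -0.46009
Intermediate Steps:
f = -166 (f = (-31 - 1*11) - 124 = (-31 - 11) - 124 = -42 - 124 = -166)
(f + 264)/(r + 243) = (-166 + 264)/(-456 + 243) = 98/(-213) = 98*(-1/213) = -98/213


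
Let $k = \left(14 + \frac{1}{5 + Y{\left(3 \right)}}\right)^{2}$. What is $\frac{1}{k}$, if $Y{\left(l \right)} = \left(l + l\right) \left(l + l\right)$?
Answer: $\frac{1681}{330625} \approx 0.0050843$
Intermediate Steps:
$Y{\left(l \right)} = 4 l^{2}$ ($Y{\left(l \right)} = 2 l 2 l = 4 l^{2}$)
$k = \frac{330625}{1681}$ ($k = \left(14 + \frac{1}{5 + 4 \cdot 3^{2}}\right)^{2} = \left(14 + \frac{1}{5 + 4 \cdot 9}\right)^{2} = \left(14 + \frac{1}{5 + 36}\right)^{2} = \left(14 + \frac{1}{41}\right)^{2} = \left(\frac{575}{41}\right)^{2} = \frac{330625}{1681} \approx 196.68$)
$\frac{1}{k} = \frac{1}{\frac{330625}{1681}} = \frac{1681}{330625}$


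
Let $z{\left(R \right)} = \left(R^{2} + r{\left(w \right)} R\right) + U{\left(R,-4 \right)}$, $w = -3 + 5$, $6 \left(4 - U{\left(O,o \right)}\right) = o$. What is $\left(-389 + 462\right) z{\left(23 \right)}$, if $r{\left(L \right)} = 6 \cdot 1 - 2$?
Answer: $\frac{137021}{3} \approx 45674.0$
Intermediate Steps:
$U{\left(O,o \right)} = 4 - \frac{o}{6}$
$w = 2$
$r{\left(L \right)} = 4$ ($r{\left(L \right)} = 6 - 2 = 4$)
$z{\left(R \right)} = \frac{14}{3} + R^{2} + 4 R$ ($z{\left(R \right)} = \left(R^{2} + 4 R\right) + \left(4 - - \frac{2}{3}\right) = \left(R^{2} + 4 R\right) + \left(4 + \frac{2}{3}\right) = \left(R^{2} + 4 R\right) + \frac{14}{3} = \frac{14}{3} + R^{2} + 4 R$)
$\left(-389 + 462\right) z{\left(23 \right)} = \left(-389 + 462\right) \left(\frac{14}{3} + 23^{2} + 4 \cdot 23\right) = 73 \left(\frac{14}{3} + 529 + 92\right) = 73 \cdot \frac{1877}{3} = \frac{137021}{3}$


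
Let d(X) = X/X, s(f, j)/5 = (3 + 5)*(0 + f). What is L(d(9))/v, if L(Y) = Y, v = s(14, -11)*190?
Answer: 1/106400 ≈ 9.3985e-6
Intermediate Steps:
s(f, j) = 40*f (s(f, j) = 5*((3 + 5)*(0 + f)) = 5*(8*f) = 40*f)
v = 106400 (v = (40*14)*190 = 560*190 = 106400)
d(X) = 1
L(d(9))/v = 1/106400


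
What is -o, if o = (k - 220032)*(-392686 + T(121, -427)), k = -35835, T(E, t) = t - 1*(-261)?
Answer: -100517862684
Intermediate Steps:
T(E, t) = 261 + t (T(E, t) = t + 261 = 261 + t)
o = 100517862684 (o = (-35835 - 220032)*(-392686 + (261 - 427)) = -255867*(-392686 - 166) = -255867*(-392852) = 100517862684)
-o = -1*100517862684 = -100517862684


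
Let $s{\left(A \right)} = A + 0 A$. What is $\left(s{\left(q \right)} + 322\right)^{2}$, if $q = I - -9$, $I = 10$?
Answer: $116281$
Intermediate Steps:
$q = 19$ ($q = 10 - -9 = 10 + 9 = 19$)
$s{\left(A \right)} = A$ ($s{\left(A \right)} = A + 0 = A$)
$\left(s{\left(q \right)} + 322\right)^{2} = \left(19 + 322\right)^{2} = 341^{2} = 116281$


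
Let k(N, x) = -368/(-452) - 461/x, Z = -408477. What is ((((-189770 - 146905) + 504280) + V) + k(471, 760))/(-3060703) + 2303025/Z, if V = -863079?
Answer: -193653402091241413/35789825269648760 ≈ -5.4109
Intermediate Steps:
k(N, x) = 92/113 - 461/x (k(N, x) = -368*(-1/452) - 461/x = 92/113 - 461/x)
((((-189770 - 146905) + 504280) + V) + k(471, 760))/(-3060703) + 2303025/Z = ((((-189770 - 146905) + 504280) - 863079) + (92/113 - 461/760))/(-3060703) + 2303025/(-408477) = (((-336675 + 504280) - 863079) + (92/113 - 461*1/760))*(-1/3060703) + 2303025*(-1/408477) = ((167605 - 863079) + (92/113 - 461/760))*(-1/3060703) - 767675/136159 = (-695474 + 17827/85880)*(-1/3060703) - 767675/136159 = -59727289293/85880*(-1/3060703) - 767675/136159 = 59727289293/262853173640 - 767675/136159 = -193653402091241413/35789825269648760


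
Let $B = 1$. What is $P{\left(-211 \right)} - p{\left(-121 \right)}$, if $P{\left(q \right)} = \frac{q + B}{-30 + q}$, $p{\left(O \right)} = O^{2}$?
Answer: $- \frac{3528271}{241} \approx -14640.0$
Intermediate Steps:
$P{\left(q \right)} = \frac{1 + q}{-30 + q}$ ($P{\left(q \right)} = \frac{q + 1}{-30 + q} = \frac{1 + q}{-30 + q}$)
$P{\left(-211 \right)} - p{\left(-121 \right)} = \frac{1 - 211}{-30 - 211} - \left(-121\right)^{2} = \frac{1}{-241} \left(-210\right) - 14641 = \left(- \frac{1}{241}\right) \left(-210\right) - 14641 = \frac{210}{241} - 14641 = - \frac{3528271}{241}$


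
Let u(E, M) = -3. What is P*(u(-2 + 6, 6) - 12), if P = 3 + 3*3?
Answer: -180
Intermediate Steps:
P = 12 (P = 3 + 9 = 12)
P*(u(-2 + 6, 6) - 12) = 12*(-3 - 12) = 12*(-15) = -180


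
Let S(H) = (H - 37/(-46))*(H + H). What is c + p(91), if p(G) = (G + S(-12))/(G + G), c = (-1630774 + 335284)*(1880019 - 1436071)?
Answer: -2407494994252447/4186 ≈ -5.7513e+11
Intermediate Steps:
S(H) = 2*H*(37/46 + H) (S(H) = (H - 37*(-1/46))*(2*H) = (H + 37/46)*(2*H) = (37/46 + H)*(2*H) = 2*H*(37/46 + H))
c = -575130194520 (c = -1295490*443948 = -575130194520)
p(G) = (6180/23 + G)/(2*G) (p(G) = (G + (1/23)*(-12)*(37 + 46*(-12)))/(G + G) = (G + (1/23)*(-12)*(37 - 552))/((2*G)) = (G + (1/23)*(-12)*(-515))*(1/(2*G)) = (G + 6180/23)*(1/(2*G)) = (6180/23 + G)*(1/(2*G)) = (6180/23 + G)/(2*G))
c + p(91) = -575130194520 + (1/46)*(6180 + 23*91)/91 = -575130194520 + (1/46)*(1/91)*(6180 + 2093) = -575130194520 + (1/46)*(1/91)*8273 = -575130194520 + 8273/4186 = -2407494994252447/4186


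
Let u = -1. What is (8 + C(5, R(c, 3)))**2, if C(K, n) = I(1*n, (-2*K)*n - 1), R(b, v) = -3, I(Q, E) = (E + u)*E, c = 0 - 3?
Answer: 672400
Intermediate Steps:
c = -3
I(Q, E) = E*(-1 + E) (I(Q, E) = (E - 1)*E = (-1 + E)*E = E*(-1 + E))
C(K, n) = (-1 - 2*K*n)*(-2 - 2*K*n) (C(K, n) = ((-2*K)*n - 1)*(-1 + ((-2*K)*n - 1)) = (-2*K*n - 1)*(-1 + (-2*K*n - 1)) = (-1 - 2*K*n)*(-1 + (-1 - 2*K*n)) = (-1 - 2*K*n)*(-2 - 2*K*n))
(8 + C(5, R(c, 3)))**2 = (8 + 2*(1 + 5*(-3))*(1 + 2*5*(-3)))**2 = (8 + 2*(1 - 15)*(1 - 30))**2 = (8 + 2*(-14)*(-29))**2 = (8 + 812)**2 = 820**2 = 672400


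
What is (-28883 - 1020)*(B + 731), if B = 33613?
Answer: -1026988632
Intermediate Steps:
(-28883 - 1020)*(B + 731) = (-28883 - 1020)*(33613 + 731) = -29903*34344 = -1026988632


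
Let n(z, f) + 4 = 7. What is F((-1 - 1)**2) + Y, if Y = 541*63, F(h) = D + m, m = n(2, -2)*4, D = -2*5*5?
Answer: 34045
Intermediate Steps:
n(z, f) = 3 (n(z, f) = -4 + 7 = 3)
D = -50 (D = -10*5 = -50)
m = 12 (m = 3*4 = 12)
F(h) = -38 (F(h) = -50 + 12 = -38)
Y = 34083
F((-1 - 1)**2) + Y = -38 + 34083 = 34045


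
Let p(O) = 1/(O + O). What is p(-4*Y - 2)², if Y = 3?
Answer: 1/784 ≈ 0.0012755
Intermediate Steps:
p(O) = 1/(2*O)
p(-4*Y - 2)² = (1/(2*(-4*3 - 2)))² = (1/(2*(-12 - 2)))² = ((½)/(-14))² = ((½)*(-1/14))² = (-1/28)² = 1/784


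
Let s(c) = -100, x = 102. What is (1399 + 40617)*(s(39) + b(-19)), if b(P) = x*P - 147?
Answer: -91804960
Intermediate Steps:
b(P) = -147 + 102*P (b(P) = 102*P - 147 = -147 + 102*P)
(1399 + 40617)*(s(39) + b(-19)) = (1399 + 40617)*(-100 + (-147 + 102*(-19))) = 42016*(-100 + (-147 - 1938)) = 42016*(-100 - 2085) = 42016*(-2185) = -91804960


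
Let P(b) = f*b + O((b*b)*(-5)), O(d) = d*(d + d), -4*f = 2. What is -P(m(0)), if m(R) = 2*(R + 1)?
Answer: -799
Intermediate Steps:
f = -1/2 (f = -1/4*2 = -1/2 ≈ -0.50000)
O(d) = 2*d**2 (O(d) = d*(2*d) = 2*d**2)
m(R) = 2 + 2*R (m(R) = 2*(1 + R) = 2 + 2*R)
P(b) = 50*b**4 - b/2 (P(b) = -b/2 + 2*((b*b)*(-5))**2 = -b/2 + 2*(b**2*(-5))**2 = -b/2 + 2*(-5*b**2)**2 = -b/2 + 2*(25*b**4) = -b/2 + 50*b**4 = 50*b**4 - b/2)
-P(m(0)) = -(50*(2 + 2*0)**4 - (2 + 2*0)/2) = -(50*(2 + 0)**4 - (2 + 0)/2) = -(50*2**4 - 1/2*2) = -(50*16 - 1) = -(800 - 1) = -1*799 = -799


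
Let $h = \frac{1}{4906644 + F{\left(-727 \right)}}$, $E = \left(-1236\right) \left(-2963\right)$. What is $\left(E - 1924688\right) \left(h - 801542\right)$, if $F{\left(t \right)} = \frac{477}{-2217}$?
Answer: $- \frac{5050100970148925876900}{3626009757} \approx -1.3927 \cdot 10^{12}$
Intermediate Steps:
$E = 3662268$
$F{\left(t \right)} = - \frac{159}{739}$ ($F{\left(t \right)} = 477 \left(- \frac{1}{2217}\right) = - \frac{159}{739}$)
$h = \frac{739}{3626009757}$ ($h = \frac{1}{4906644 - \frac{159}{739}} = \frac{1}{\frac{3626009757}{739}} = \frac{739}{3626009757} \approx 2.0381 \cdot 10^{-7}$)
$\left(E - 1924688\right) \left(h - 801542\right) = \left(3662268 - 1924688\right) \left(\frac{739}{3626009757} - 801542\right) = 1737580 \left(- \frac{2906399112644555}{3626009757}\right) = - \frac{5050100970148925876900}{3626009757}$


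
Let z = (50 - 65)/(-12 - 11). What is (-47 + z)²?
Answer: 1136356/529 ≈ 2148.1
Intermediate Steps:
z = 15/23 (z = -15/(-23) = -15*(-1/23) = 15/23 ≈ 0.65217)
(-47 + z)² = (-47 + 15/23)² = (-1066/23)² = 1136356/529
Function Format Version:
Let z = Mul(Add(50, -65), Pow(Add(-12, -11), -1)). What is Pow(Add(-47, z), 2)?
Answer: Rational(1136356, 529) ≈ 2148.1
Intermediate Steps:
z = Rational(15, 23) (z = Mul(-15, Pow(-23, -1)) = Mul(-15, Rational(-1, 23)) = Rational(15, 23) ≈ 0.65217)
Pow(Add(-47, z), 2) = Pow(Add(-47, Rational(15, 23)), 2) = Pow(Rational(-1066, 23), 2) = Rational(1136356, 529)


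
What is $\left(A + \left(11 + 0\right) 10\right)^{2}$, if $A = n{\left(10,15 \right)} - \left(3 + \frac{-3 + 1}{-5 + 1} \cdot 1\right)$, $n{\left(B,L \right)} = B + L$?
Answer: $\frac{69169}{4} \approx 17292.0$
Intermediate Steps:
$A = \frac{43}{2}$ ($A = \left(10 + 15\right) - \left(3 + \frac{-3 + 1}{-5 + 1} \cdot 1\right) = 25 - \left(3 + - \frac{2}{-4} \cdot 1\right) = 25 - \left(3 + \left(-2\right) \left(- \frac{1}{4}\right) 1\right) = 25 - \left(3 + \frac{1}{2} \cdot 1\right) = 25 - \left(3 + \frac{1}{2}\right) = 25 - \frac{7}{2} = \frac{43}{2} \approx 21.5$)
$\left(A + \left(11 + 0\right) 10\right)^{2} = \left(\frac{43}{2} + \left(11 + 0\right) 10\right)^{2} = \left(\frac{43}{2} + 11 \cdot 10\right)^{2} = \left(\frac{43}{2} + 110\right)^{2} = \left(\frac{263}{2}\right)^{2} = \frac{69169}{4}$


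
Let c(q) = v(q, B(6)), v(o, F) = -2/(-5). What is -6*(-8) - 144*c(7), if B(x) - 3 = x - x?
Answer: -48/5 ≈ -9.6000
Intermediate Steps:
B(x) = 3 (B(x) = 3 + (x - x) = 3 + 0 = 3)
v(o, F) = ⅖ (v(o, F) = -2*(-⅕) = ⅖)
c(q) = ⅖
-6*(-8) - 144*c(7) = -6*(-8) - 144*⅖ = 48 - 288/5 = -48/5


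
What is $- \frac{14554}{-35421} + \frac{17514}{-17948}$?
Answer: $- \frac{25653443}{45409722} \approx -0.56493$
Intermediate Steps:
$- \frac{14554}{-35421} + \frac{17514}{-17948} = \left(-14554\right) \left(- \frac{1}{35421}\right) + 17514 \left(- \frac{1}{17948}\right) = \frac{14554}{35421} - \frac{1251}{1282} = - \frac{25653443}{45409722}$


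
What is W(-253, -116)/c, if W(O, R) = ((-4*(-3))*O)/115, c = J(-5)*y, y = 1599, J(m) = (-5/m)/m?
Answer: 44/533 ≈ 0.082552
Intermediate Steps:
J(m) = -5/m²
c = -1599/5 (c = -5/(-5)²*1599 = -5*1/25*1599 = -⅕*1599 = -1599/5 ≈ -319.80)
W(O, R) = 12*O/115 (W(O, R) = (12*O)*(1/115) = 12*O/115)
W(-253, -116)/c = ((12/115)*(-253))/(-1599/5) = -132/5*(-5/1599) = 44/533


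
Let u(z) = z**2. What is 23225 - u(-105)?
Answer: 12200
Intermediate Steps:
23225 - u(-105) = 23225 - 1*(-105)**2 = 23225 - 1*11025 = 23225 - 11025 = 12200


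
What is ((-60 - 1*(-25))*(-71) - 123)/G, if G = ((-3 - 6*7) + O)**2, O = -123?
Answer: 1181/14112 ≈ 0.083688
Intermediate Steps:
G = 28224 (G = ((-3 - 6*7) - 123)**2 = ((-3 - 42) - 123)**2 = (-45 - 123)**2 = (-168)**2 = 28224)
((-60 - 1*(-25))*(-71) - 123)/G = ((-60 - 1*(-25))*(-71) - 123)/28224 = ((-60 + 25)*(-71) - 123)*(1/28224) = (-35*(-71) - 123)*(1/28224) = (2485 - 123)*(1/28224) = 2362*(1/28224) = 1181/14112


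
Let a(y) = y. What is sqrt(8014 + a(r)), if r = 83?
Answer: sqrt(8097) ≈ 89.983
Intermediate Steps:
sqrt(8014 + a(r)) = sqrt(8014 + 83) = sqrt(8097)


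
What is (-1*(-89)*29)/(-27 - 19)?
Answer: -2581/46 ≈ -56.109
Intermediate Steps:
(-1*(-89)*29)/(-27 - 19) = (89*29)/(-46) = 2581*(-1/46) = -2581/46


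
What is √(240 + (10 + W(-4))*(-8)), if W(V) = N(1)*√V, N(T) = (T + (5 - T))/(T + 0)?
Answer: 4*√(10 - 5*I) ≈ 13.017 - 3.0729*I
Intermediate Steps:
N(T) = 5/T
W(V) = 5*√V (W(V) = (5/1)*√V = (5*1)*√V = 5*√V)
√(240 + (10 + W(-4))*(-8)) = √(240 + (10 + 5*√(-4))*(-8)) = √(240 + (10 + 5*(2*I))*(-8)) = √(240 + (10 + 10*I)*(-8)) = √(240 + (-80 - 80*I)) = √(160 - 80*I)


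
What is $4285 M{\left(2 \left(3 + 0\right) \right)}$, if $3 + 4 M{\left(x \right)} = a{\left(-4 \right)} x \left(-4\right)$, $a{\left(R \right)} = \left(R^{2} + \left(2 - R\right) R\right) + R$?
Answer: $\frac{1221225}{4} \approx 3.0531 \cdot 10^{5}$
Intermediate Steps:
$a{\left(R \right)} = R + R^{2} + R \left(2 - R\right)$ ($a{\left(R \right)} = \left(R^{2} + R \left(2 - R\right)\right) + R = R + R^{2} + R \left(2 - R\right)$)
$M{\left(x \right)} = - \frac{3}{4} + 12 x$ ($M{\left(x \right)} = - \frac{3}{4} + \frac{3 \left(-4\right) x \left(-4\right)}{4} = - \frac{3}{4} + \frac{- 12 x \left(-4\right)}{4} = - \frac{3}{4} + \frac{48 x}{4} = - \frac{3}{4} + 12 x$)
$4285 M{\left(2 \left(3 + 0\right) \right)} = 4285 \left(- \frac{3}{4} + 12 \cdot 2 \left(3 + 0\right)\right) = 4285 \left(- \frac{3}{4} + 12 \cdot 2 \cdot 3\right) = 4285 \left(- \frac{3}{4} + 12 \cdot 6\right) = 4285 \left(- \frac{3}{4} + 72\right) = 4285 \cdot \frac{285}{4} = \frac{1221225}{4}$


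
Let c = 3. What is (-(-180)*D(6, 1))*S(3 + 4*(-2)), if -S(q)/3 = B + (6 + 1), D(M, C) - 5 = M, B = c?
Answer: -59400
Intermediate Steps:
B = 3
D(M, C) = 5 + M
S(q) = -30 (S(q) = -3*(3 + (6 + 1)) = -3*(3 + 7) = -3*10 = -30)
(-(-180)*D(6, 1))*S(3 + 4*(-2)) = -(-180)*(5 + 6)*(-30) = -(-180)*11*(-30) = -45*(-44)*(-30) = 1980*(-30) = -59400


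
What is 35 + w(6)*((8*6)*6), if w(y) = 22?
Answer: 6371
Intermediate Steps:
35 + w(6)*((8*6)*6) = 35 + 22*((8*6)*6) = 35 + 22*(48*6) = 35 + 22*288 = 35 + 6336 = 6371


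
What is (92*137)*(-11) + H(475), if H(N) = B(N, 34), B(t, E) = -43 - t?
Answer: -139162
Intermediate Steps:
H(N) = -43 - N
(92*137)*(-11) + H(475) = (92*137)*(-11) + (-43 - 1*475) = 12604*(-11) + (-43 - 475) = -138644 - 518 = -139162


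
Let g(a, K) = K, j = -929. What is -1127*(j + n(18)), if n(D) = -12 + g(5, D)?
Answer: 1040221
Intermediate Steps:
n(D) = -12 + D
-1127*(j + n(18)) = -1127*(-929 + (-12 + 18)) = -1127*(-929 + 6) = -1127*(-923) = 1040221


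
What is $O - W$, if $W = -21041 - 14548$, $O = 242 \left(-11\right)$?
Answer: $32927$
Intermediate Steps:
$O = -2662$
$W = -35589$
$O - W = -2662 - -35589 = -2662 + 35589 = 32927$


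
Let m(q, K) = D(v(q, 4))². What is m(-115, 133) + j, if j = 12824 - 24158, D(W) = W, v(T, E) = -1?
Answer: -11333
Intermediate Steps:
j = -11334
m(q, K) = 1 (m(q, K) = (-1)² = 1)
m(-115, 133) + j = 1 - 11334 = -11333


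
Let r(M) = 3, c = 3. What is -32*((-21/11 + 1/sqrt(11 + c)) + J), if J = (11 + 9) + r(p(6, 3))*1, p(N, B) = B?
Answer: -7424/11 - 16*sqrt(14)/7 ≈ -683.46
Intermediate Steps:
J = 23 (J = (11 + 9) + 3*1 = 20 + 3 = 23)
-32*((-21/11 + 1/sqrt(11 + c)) + J) = -32*((-21/11 + 1/sqrt(11 + 3)) + 23) = -32*((-21*1/11 + 1/sqrt(14)) + 23) = -32*((-21/11 + 1*(sqrt(14)/14)) + 23) = -32*((-21/11 + sqrt(14)/14) + 23) = -32*(232/11 + sqrt(14)/14) = -7424/11 - 16*sqrt(14)/7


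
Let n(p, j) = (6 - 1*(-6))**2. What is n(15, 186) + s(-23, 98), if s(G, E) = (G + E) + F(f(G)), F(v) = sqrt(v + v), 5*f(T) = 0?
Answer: 219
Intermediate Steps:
f(T) = 0 (f(T) = (1/5)*0 = 0)
F(v) = sqrt(2)*sqrt(v) (F(v) = sqrt(2*v) = sqrt(2)*sqrt(v))
n(p, j) = 144 (n(p, j) = (6 + 6)**2 = 12**2 = 144)
s(G, E) = E + G (s(G, E) = (G + E) + sqrt(2)*sqrt(0) = (E + G) + sqrt(2)*0 = (E + G) + 0 = E + G)
n(15, 186) + s(-23, 98) = 144 + (98 - 23) = 144 + 75 = 219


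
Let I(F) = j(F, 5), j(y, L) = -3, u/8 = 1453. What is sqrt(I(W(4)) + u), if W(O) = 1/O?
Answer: sqrt(11621) ≈ 107.80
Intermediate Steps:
u = 11624 (u = 8*1453 = 11624)
I(F) = -3
sqrt(I(W(4)) + u) = sqrt(-3 + 11624) = sqrt(11621)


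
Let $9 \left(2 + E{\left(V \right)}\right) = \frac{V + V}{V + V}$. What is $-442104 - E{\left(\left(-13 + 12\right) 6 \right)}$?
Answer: $- \frac{3978919}{9} \approx -4.421 \cdot 10^{5}$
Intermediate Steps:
$E{\left(V \right)} = - \frac{17}{9}$ ($E{\left(V \right)} = -2 + \frac{\left(V + V\right) \frac{1}{V + V}}{9} = -2 + \frac{2 V \frac{1}{2 V}}{9} = -2 + \frac{1}{9} \cdot 1 = -2 + \frac{1}{9} = - \frac{17}{9}$)
$-442104 - E{\left(\left(-13 + 12\right) 6 \right)} = -442104 - - \frac{17}{9} = -442104 + \frac{17}{9} = - \frac{3978919}{9}$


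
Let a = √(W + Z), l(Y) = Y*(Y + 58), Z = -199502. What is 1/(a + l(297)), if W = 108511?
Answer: 105435/11116630216 - I*√90991/11116630216 ≈ 9.4844e-6 - 2.7135e-8*I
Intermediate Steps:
l(Y) = Y*(58 + Y)
a = I*√90991 (a = √(108511 - 199502) = √(-90991) = I*√90991 ≈ 301.65*I)
1/(a + l(297)) = 1/(I*√90991 + 297*(58 + 297)) = 1/(I*√90991 + 297*355) = 1/(I*√90991 + 105435) = 1/(105435 + I*√90991)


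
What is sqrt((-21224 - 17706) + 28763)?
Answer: I*sqrt(10167) ≈ 100.83*I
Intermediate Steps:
sqrt((-21224 - 17706) + 28763) = sqrt(-38930 + 28763) = sqrt(-10167) = I*sqrt(10167)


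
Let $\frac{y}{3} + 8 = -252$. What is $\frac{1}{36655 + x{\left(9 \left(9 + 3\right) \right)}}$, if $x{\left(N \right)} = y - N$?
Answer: $\frac{1}{35767} \approx 2.7959 \cdot 10^{-5}$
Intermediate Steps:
$y = -780$ ($y = -24 + 3 \left(-252\right) = -24 - 756 = -780$)
$x{\left(N \right)} = -780 - N$
$\frac{1}{36655 + x{\left(9 \left(9 + 3\right) \right)}} = \frac{1}{36655 - \left(780 + 9 \left(9 + 3\right)\right)} = \frac{1}{36655 - \left(780 + 9 \cdot 12\right)} = \frac{1}{36655 - 888} = \frac{1}{35767}$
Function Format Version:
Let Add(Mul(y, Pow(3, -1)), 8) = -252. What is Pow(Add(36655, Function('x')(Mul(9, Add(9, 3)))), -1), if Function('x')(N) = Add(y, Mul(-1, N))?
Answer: Rational(1, 35767) ≈ 2.7959e-5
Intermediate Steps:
y = -780 (y = Add(-24, Mul(3, -252)) = Add(-24, -756) = -780)
Function('x')(N) = Add(-780, Mul(-1, N))
Pow(Add(36655, Function('x')(Mul(9, Add(9, 3)))), -1) = Pow(Add(36655, Add(-780, Mul(-1, Mul(9, Add(9, 3))))), -1) = Pow(Add(36655, Add(-780, Mul(-1, Mul(9, 12)))), -1) = Pow(Add(36655, Add(-780, Mul(-1, 108))), -1) = Pow(Add(36655, Add(-780, -108)), -1) = Pow(Add(36655, -888), -1) = Pow(35767, -1) = Rational(1, 35767)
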